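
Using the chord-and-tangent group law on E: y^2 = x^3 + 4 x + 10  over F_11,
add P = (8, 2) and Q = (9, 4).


P != Q, so use the chord formula.
s = (y2 - y1) / (x2 - x1) = (2) / (1) mod 11 = 2
x3 = s^2 - x1 - x2 mod 11 = 2^2 - 8 - 9 = 9
y3 = s (x1 - x3) - y1 mod 11 = 2 * (8 - 9) - 2 = 7

P + Q = (9, 7)


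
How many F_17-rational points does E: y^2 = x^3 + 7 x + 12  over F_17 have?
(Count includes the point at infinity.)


For each x in F_17, count y with y^2 = x^3 + 7 x + 12 mod 17:
  x = 2: RHS = 0, y in [0]  -> 1 point(s)
  x = 3: RHS = 9, y in [3, 14]  -> 2 point(s)
  x = 4: RHS = 2, y in [6, 11]  -> 2 point(s)
  x = 5: RHS = 2, y in [6, 11]  -> 2 point(s)
  x = 6: RHS = 15, y in [7, 10]  -> 2 point(s)
  x = 7: RHS = 13, y in [8, 9]  -> 2 point(s)
  x = 8: RHS = 2, y in [6, 11]  -> 2 point(s)
  x = 11: RHS = 9, y in [3, 14]  -> 2 point(s)
  x = 14: RHS = 15, y in [7, 10]  -> 2 point(s)
  x = 16: RHS = 4, y in [2, 15]  -> 2 point(s)
Affine points: 19. Add the point at infinity: total = 20.

#E(F_17) = 20


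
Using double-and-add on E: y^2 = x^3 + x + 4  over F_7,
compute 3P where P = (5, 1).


k = 3 = 11_2 (binary, LSB first: 11)
Double-and-add from P = (5, 1):
  bit 0 = 1: acc = O + (5, 1) = (5, 1)
  bit 1 = 1: acc = (5, 1) + (6, 3) = (0, 2)

3P = (0, 2)


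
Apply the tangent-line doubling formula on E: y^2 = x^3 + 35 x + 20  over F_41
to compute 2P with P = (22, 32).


Doubling: s = (3 x1^2 + a) / (2 y1)
s = (3*22^2 + 35) / (2*32) mod 41 = 29
x3 = s^2 - 2 x1 mod 41 = 29^2 - 2*22 = 18
y3 = s (x1 - x3) - y1 mod 41 = 29 * (22 - 18) - 32 = 2

2P = (18, 2)


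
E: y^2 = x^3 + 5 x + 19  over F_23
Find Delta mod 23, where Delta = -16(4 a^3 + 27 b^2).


4 a^3 + 27 b^2 = 4*5^3 + 27*19^2 = 500 + 9747 = 10247
Delta = -16 * (10247) = -163952
Delta mod 23 = 15

Delta = 15 (mod 23)


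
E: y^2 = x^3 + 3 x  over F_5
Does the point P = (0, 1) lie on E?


Check whether y^2 = x^3 + 3 x + 0 (mod 5) for (x, y) = (0, 1).
LHS: y^2 = 1^2 mod 5 = 1
RHS: x^3 + 3 x + 0 = 0^3 + 3*0 + 0 mod 5 = 0
LHS != RHS

No, not on the curve


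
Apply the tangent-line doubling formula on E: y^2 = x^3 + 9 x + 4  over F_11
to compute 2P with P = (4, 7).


Doubling: s = (3 x1^2 + a) / (2 y1)
s = (3*4^2 + 9) / (2*7) mod 11 = 8
x3 = s^2 - 2 x1 mod 11 = 8^2 - 2*4 = 1
y3 = s (x1 - x3) - y1 mod 11 = 8 * (4 - 1) - 7 = 6

2P = (1, 6)


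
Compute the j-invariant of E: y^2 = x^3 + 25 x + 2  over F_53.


Delta = -16(4 a^3 + 27 b^2) mod 53 = 25
-1728 * (4 a)^3 = -1728 * (4*25)^3 mod 53 = 22
j = 22 * 25^(-1) mod 53 = 3

j = 3 (mod 53)


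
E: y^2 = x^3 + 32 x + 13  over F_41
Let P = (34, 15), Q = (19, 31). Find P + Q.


P != Q, so use the chord formula.
s = (y2 - y1) / (x2 - x1) = (16) / (26) mod 41 = 29
x3 = s^2 - x1 - x2 mod 41 = 29^2 - 34 - 19 = 9
y3 = s (x1 - x3) - y1 mod 41 = 29 * (34 - 9) - 15 = 13

P + Q = (9, 13)


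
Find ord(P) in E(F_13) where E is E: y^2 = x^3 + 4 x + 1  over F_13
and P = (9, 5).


Compute successive multiples of P until we hit O:
  1P = (9, 5)
  2P = (8, 8)
  3P = (5, 9)
  4P = (0, 12)
  5P = (3, 12)
  6P = (2, 2)
  7P = (12, 3)
  8P = (4, 9)
  ... (continuing to 19P)
  19P = O

ord(P) = 19


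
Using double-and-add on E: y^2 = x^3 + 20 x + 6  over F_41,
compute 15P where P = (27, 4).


k = 15 = 1111_2 (binary, LSB first: 1111)
Double-and-add from P = (27, 4):
  bit 0 = 1: acc = O + (27, 4) = (27, 4)
  bit 1 = 1: acc = (27, 4) + (23, 13) = (14, 18)
  bit 2 = 1: acc = (14, 18) + (31, 35) = (38, 40)
  bit 3 = 1: acc = (38, 40) + (25, 10) = (35, 30)

15P = (35, 30)


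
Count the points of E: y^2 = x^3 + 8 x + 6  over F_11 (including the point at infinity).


For each x in F_11, count y with y^2 = x^3 + 8 x + 6 mod 11:
  x = 1: RHS = 4, y in [2, 9]  -> 2 point(s)
  x = 4: RHS = 3, y in [5, 6]  -> 2 point(s)
  x = 7: RHS = 9, y in [3, 8]  -> 2 point(s)
  x = 9: RHS = 4, y in [2, 9]  -> 2 point(s)
Affine points: 8. Add the point at infinity: total = 9.

#E(F_11) = 9


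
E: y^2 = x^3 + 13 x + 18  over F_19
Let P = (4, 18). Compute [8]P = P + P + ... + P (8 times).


k = 8 = 1000_2 (binary, LSB first: 0001)
Double-and-add from P = (4, 18):
  bit 0 = 0: acc unchanged = O
  bit 1 = 0: acc unchanged = O
  bit 2 = 0: acc unchanged = O
  bit 3 = 1: acc = O + (16, 16) = (16, 16)

8P = (16, 16)


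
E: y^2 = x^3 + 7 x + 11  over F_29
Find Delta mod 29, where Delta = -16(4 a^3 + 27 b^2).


4 a^3 + 27 b^2 = 4*7^3 + 27*11^2 = 1372 + 3267 = 4639
Delta = -16 * (4639) = -74224
Delta mod 29 = 16

Delta = 16 (mod 29)


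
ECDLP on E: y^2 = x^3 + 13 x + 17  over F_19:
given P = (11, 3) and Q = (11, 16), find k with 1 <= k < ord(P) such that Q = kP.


Enumerate multiples of P until we hit Q = (11, 16):
  1P = (11, 3)
  2P = (8, 14)
  3P = (5, 13)
  4P = (10, 8)
  5P = (4, 0)
  6P = (10, 11)
  7P = (5, 6)
  8P = (8, 5)
  9P = (11, 16)
Match found at i = 9.

k = 9


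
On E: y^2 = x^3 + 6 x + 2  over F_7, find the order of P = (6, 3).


Compute successive multiples of P until we hit O:
  1P = (6, 3)
  2P = (6, 4)
  3P = O

ord(P) = 3


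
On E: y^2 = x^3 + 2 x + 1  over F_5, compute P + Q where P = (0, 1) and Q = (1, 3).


P != Q, so use the chord formula.
s = (y2 - y1) / (x2 - x1) = (2) / (1) mod 5 = 2
x3 = s^2 - x1 - x2 mod 5 = 2^2 - 0 - 1 = 3
y3 = s (x1 - x3) - y1 mod 5 = 2 * (0 - 3) - 1 = 3

P + Q = (3, 3)


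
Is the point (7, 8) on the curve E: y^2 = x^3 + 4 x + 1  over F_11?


Check whether y^2 = x^3 + 4 x + 1 (mod 11) for (x, y) = (7, 8).
LHS: y^2 = 8^2 mod 11 = 9
RHS: x^3 + 4 x + 1 = 7^3 + 4*7 + 1 mod 11 = 9
LHS = RHS

Yes, on the curve


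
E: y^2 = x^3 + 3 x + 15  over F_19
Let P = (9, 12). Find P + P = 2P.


Doubling: s = (3 x1^2 + a) / (2 y1)
s = (3*9^2 + 3) / (2*12) mod 19 = 15
x3 = s^2 - 2 x1 mod 19 = 15^2 - 2*9 = 17
y3 = s (x1 - x3) - y1 mod 19 = 15 * (9 - 17) - 12 = 1

2P = (17, 1)


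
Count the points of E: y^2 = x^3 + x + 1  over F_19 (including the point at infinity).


For each x in F_19, count y with y^2 = x^3 + 1 x + 1 mod 19:
  x = 0: RHS = 1, y in [1, 18]  -> 2 point(s)
  x = 2: RHS = 11, y in [7, 12]  -> 2 point(s)
  x = 5: RHS = 17, y in [6, 13]  -> 2 point(s)
  x = 7: RHS = 9, y in [3, 16]  -> 2 point(s)
  x = 9: RHS = 17, y in [6, 13]  -> 2 point(s)
  x = 10: RHS = 4, y in [2, 17]  -> 2 point(s)
  x = 13: RHS = 7, y in [8, 11]  -> 2 point(s)
  x = 14: RHS = 4, y in [2, 17]  -> 2 point(s)
  x = 15: RHS = 9, y in [3, 16]  -> 2 point(s)
  x = 16: RHS = 9, y in [3, 16]  -> 2 point(s)
Affine points: 20. Add the point at infinity: total = 21.

#E(F_19) = 21


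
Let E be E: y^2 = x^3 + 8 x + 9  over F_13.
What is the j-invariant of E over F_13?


Delta = -16(4 a^3 + 27 b^2) mod 13 = 9
-1728 * (4 a)^3 = -1728 * (4*8)^3 mod 13 = 8
j = 8 * 9^(-1) mod 13 = 11

j = 11 (mod 13)


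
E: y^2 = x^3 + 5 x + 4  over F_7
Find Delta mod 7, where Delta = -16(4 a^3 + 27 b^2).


4 a^3 + 27 b^2 = 4*5^3 + 27*4^2 = 500 + 432 = 932
Delta = -16 * (932) = -14912
Delta mod 7 = 5

Delta = 5 (mod 7)


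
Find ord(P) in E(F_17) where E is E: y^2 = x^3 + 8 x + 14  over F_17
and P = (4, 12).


Compute successive multiples of P until we hit O:
  1P = (4, 12)
  2P = (5, 14)
  3P = (12, 6)
  4P = (9, 13)
  5P = (2, 2)
  6P = (2, 15)
  7P = (9, 4)
  8P = (12, 11)
  ... (continuing to 11P)
  11P = O

ord(P) = 11


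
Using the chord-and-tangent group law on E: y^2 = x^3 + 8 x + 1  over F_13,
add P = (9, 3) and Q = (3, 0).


P != Q, so use the chord formula.
s = (y2 - y1) / (x2 - x1) = (10) / (7) mod 13 = 7
x3 = s^2 - x1 - x2 mod 13 = 7^2 - 9 - 3 = 11
y3 = s (x1 - x3) - y1 mod 13 = 7 * (9 - 11) - 3 = 9

P + Q = (11, 9)


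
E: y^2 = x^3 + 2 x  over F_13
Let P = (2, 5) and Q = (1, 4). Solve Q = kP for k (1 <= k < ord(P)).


Enumerate multiples of P until we hit Q = (1, 4):
  1P = (2, 5)
  2P = (12, 7)
  3P = (11, 1)
  4P = (1, 9)
  5P = (0, 0)
  6P = (1, 4)
Match found at i = 6.

k = 6


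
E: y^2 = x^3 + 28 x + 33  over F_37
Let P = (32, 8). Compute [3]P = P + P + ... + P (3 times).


k = 3 = 11_2 (binary, LSB first: 11)
Double-and-add from P = (32, 8):
  bit 0 = 1: acc = O + (32, 8) = (32, 8)
  bit 1 = 1: acc = (32, 8) + (1, 32) = (20, 3)

3P = (20, 3)


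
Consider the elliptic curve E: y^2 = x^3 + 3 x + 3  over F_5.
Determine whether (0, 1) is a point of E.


Check whether y^2 = x^3 + 3 x + 3 (mod 5) for (x, y) = (0, 1).
LHS: y^2 = 1^2 mod 5 = 1
RHS: x^3 + 3 x + 3 = 0^3 + 3*0 + 3 mod 5 = 3
LHS != RHS

No, not on the curve


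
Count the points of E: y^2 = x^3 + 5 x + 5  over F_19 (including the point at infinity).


For each x in F_19, count y with y^2 = x^3 + 5 x + 5 mod 19:
  x = 0: RHS = 5, y in [9, 10]  -> 2 point(s)
  x = 1: RHS = 11, y in [7, 12]  -> 2 point(s)
  x = 2: RHS = 4, y in [2, 17]  -> 2 point(s)
  x = 3: RHS = 9, y in [3, 16]  -> 2 point(s)
  x = 6: RHS = 4, y in [2, 17]  -> 2 point(s)
  x = 8: RHS = 6, y in [5, 14]  -> 2 point(s)
  x = 9: RHS = 0, y in [0]  -> 1 point(s)
  x = 11: RHS = 4, y in [2, 17]  -> 2 point(s)
  x = 12: RHS = 7, y in [8, 11]  -> 2 point(s)
  x = 13: RHS = 6, y in [5, 14]  -> 2 point(s)
  x = 14: RHS = 7, y in [8, 11]  -> 2 point(s)
  x = 15: RHS = 16, y in [4, 15]  -> 2 point(s)
  x = 16: RHS = 1, y in [1, 18]  -> 2 point(s)
  x = 17: RHS = 6, y in [5, 14]  -> 2 point(s)
Affine points: 27. Add the point at infinity: total = 28.

#E(F_19) = 28


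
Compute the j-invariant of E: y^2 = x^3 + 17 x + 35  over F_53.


Delta = -16(4 a^3 + 27 b^2) mod 53 = 22
-1728 * (4 a)^3 = -1728 * (4*17)^3 mod 53 = 14
j = 14 * 22^(-1) mod 53 = 44

j = 44 (mod 53)


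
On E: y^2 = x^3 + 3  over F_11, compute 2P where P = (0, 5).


Doubling: s = (3 x1^2 + a) / (2 y1)
s = (3*0^2 + 0) / (2*5) mod 11 = 0
x3 = s^2 - 2 x1 mod 11 = 0^2 - 2*0 = 0
y3 = s (x1 - x3) - y1 mod 11 = 0 * (0 - 0) - 5 = 6

2P = (0, 6)


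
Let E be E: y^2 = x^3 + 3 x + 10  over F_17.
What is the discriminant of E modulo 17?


4 a^3 + 27 b^2 = 4*3^3 + 27*10^2 = 108 + 2700 = 2808
Delta = -16 * (2808) = -44928
Delta mod 17 = 3

Delta = 3 (mod 17)


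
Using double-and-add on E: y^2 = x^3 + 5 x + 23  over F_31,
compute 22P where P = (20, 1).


k = 22 = 10110_2 (binary, LSB first: 01101)
Double-and-add from P = (20, 1):
  bit 0 = 0: acc unchanged = O
  bit 1 = 1: acc = O + (26, 11) = (26, 11)
  bit 2 = 1: acc = (26, 11) + (14, 27) = (10, 9)
  bit 3 = 0: acc unchanged = (10, 9)
  bit 4 = 1: acc = (10, 9) + (27, 1) = (19, 8)

22P = (19, 8)


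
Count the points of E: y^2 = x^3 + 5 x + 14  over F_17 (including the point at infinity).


For each x in F_17, count y with y^2 = x^3 + 5 x + 14 mod 17:
  x = 2: RHS = 15, y in [7, 10]  -> 2 point(s)
  x = 4: RHS = 13, y in [8, 9]  -> 2 point(s)
  x = 7: RHS = 1, y in [1, 16]  -> 2 point(s)
  x = 12: RHS = 0, y in [0]  -> 1 point(s)
  x = 13: RHS = 15, y in [7, 10]  -> 2 point(s)
  x = 15: RHS = 13, y in [8, 9]  -> 2 point(s)
  x = 16: RHS = 8, y in [5, 12]  -> 2 point(s)
Affine points: 13. Add the point at infinity: total = 14.

#E(F_17) = 14


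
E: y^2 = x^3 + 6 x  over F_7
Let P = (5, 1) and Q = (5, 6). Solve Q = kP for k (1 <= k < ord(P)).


Enumerate multiples of P until we hit Q = (5, 6):
  1P = (5, 1)
  2P = (1, 0)
  3P = (5, 6)
Match found at i = 3.

k = 3


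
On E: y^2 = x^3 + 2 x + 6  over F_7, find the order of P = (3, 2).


Compute successive multiples of P until we hit O:
  1P = (3, 2)
  2P = (5, 1)
  3P = (1, 4)
  4P = (4, 6)
  5P = (2, 2)
  6P = (2, 5)
  7P = (4, 1)
  8P = (1, 3)
  ... (continuing to 11P)
  11P = O

ord(P) = 11


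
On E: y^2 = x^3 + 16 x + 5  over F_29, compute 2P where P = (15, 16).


Doubling: s = (3 x1^2 + a) / (2 y1)
s = (3*15^2 + 16) / (2*16) mod 29 = 8
x3 = s^2 - 2 x1 mod 29 = 8^2 - 2*15 = 5
y3 = s (x1 - x3) - y1 mod 29 = 8 * (15 - 5) - 16 = 6

2P = (5, 6)


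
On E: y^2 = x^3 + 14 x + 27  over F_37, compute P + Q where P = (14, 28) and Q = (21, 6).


P != Q, so use the chord formula.
s = (y2 - y1) / (x2 - x1) = (15) / (7) mod 37 = 18
x3 = s^2 - x1 - x2 mod 37 = 18^2 - 14 - 21 = 30
y3 = s (x1 - x3) - y1 mod 37 = 18 * (14 - 30) - 28 = 17

P + Q = (30, 17)


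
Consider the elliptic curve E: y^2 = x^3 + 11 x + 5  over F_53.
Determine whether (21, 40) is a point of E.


Check whether y^2 = x^3 + 11 x + 5 (mod 53) for (x, y) = (21, 40).
LHS: y^2 = 40^2 mod 53 = 10
RHS: x^3 + 11 x + 5 = 21^3 + 11*21 + 5 mod 53 = 10
LHS = RHS

Yes, on the curve


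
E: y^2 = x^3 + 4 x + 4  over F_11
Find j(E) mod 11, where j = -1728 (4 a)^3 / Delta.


Delta = -16(4 a^3 + 27 b^2) mod 11 = 3
-1728 * (4 a)^3 = -1728 * (4*4)^3 mod 11 = 7
j = 7 * 3^(-1) mod 11 = 6

j = 6 (mod 11)


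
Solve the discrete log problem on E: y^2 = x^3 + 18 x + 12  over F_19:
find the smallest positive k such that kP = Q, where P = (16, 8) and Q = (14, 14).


Enumerate multiples of P until we hit Q = (14, 14):
  1P = (16, 8)
  2P = (3, 6)
  3P = (17, 5)
  4P = (14, 5)
  5P = (15, 3)
  6P = (13, 7)
  7P = (7, 14)
  8P = (7, 5)
  9P = (13, 12)
  10P = (15, 16)
  11P = (14, 14)
Match found at i = 11.

k = 11


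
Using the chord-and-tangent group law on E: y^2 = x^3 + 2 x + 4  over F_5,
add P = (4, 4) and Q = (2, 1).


P != Q, so use the chord formula.
s = (y2 - y1) / (x2 - x1) = (2) / (3) mod 5 = 4
x3 = s^2 - x1 - x2 mod 5 = 4^2 - 4 - 2 = 0
y3 = s (x1 - x3) - y1 mod 5 = 4 * (4 - 0) - 4 = 2

P + Q = (0, 2)


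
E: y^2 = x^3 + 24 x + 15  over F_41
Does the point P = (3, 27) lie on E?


Check whether y^2 = x^3 + 24 x + 15 (mod 41) for (x, y) = (3, 27).
LHS: y^2 = 27^2 mod 41 = 32
RHS: x^3 + 24 x + 15 = 3^3 + 24*3 + 15 mod 41 = 32
LHS = RHS

Yes, on the curve


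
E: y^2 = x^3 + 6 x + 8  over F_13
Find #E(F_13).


For each x in F_13, count y with y^2 = x^3 + 6 x + 8 mod 13:
  x = 3: RHS = 1, y in [1, 12]  -> 2 point(s)
  x = 6: RHS = 0, y in [0]  -> 1 point(s)
  x = 7: RHS = 3, y in [4, 9]  -> 2 point(s)
  x = 8: RHS = 9, y in [3, 10]  -> 2 point(s)
  x = 11: RHS = 1, y in [1, 12]  -> 2 point(s)
  x = 12: RHS = 1, y in [1, 12]  -> 2 point(s)
Affine points: 11. Add the point at infinity: total = 12.

#E(F_13) = 12


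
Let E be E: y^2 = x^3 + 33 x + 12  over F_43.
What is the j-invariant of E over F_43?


Delta = -16(4 a^3 + 27 b^2) mod 43 = 29
-1728 * (4 a)^3 = -1728 * (4*33)^3 mod 43 = 42
j = 42 * 29^(-1) mod 43 = 40

j = 40 (mod 43)


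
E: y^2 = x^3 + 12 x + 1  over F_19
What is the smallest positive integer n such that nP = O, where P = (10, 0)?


Compute successive multiples of P until we hit O:
  1P = (10, 0)
  2P = O

ord(P) = 2


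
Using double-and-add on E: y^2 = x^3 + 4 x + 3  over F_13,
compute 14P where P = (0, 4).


k = 14 = 1110_2 (binary, LSB first: 0111)
Double-and-add from P = (0, 4):
  bit 0 = 0: acc unchanged = O
  bit 1 = 1: acc = O + (10, 4) = (10, 4)
  bit 2 = 1: acc = (10, 4) + (7, 6) = (8, 12)
  bit 3 = 1: acc = (8, 12) + (11, 0) = (10, 9)

14P = (10, 9)


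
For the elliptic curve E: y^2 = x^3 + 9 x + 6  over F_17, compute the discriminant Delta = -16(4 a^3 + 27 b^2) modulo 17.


4 a^3 + 27 b^2 = 4*9^3 + 27*6^2 = 2916 + 972 = 3888
Delta = -16 * (3888) = -62208
Delta mod 17 = 12

Delta = 12 (mod 17)


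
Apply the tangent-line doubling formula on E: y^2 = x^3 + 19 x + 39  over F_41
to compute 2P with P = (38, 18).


Doubling: s = (3 x1^2 + a) / (2 y1)
s = (3*38^2 + 19) / (2*18) mod 41 = 40
x3 = s^2 - 2 x1 mod 41 = 40^2 - 2*38 = 7
y3 = s (x1 - x3) - y1 mod 41 = 40 * (38 - 7) - 18 = 33

2P = (7, 33)


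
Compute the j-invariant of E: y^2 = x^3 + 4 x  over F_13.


Delta = -16(4 a^3 + 27 b^2) mod 13 = 12
-1728 * (4 a)^3 = -1728 * (4*4)^3 mod 13 = 1
j = 1 * 12^(-1) mod 13 = 12

j = 12 (mod 13)


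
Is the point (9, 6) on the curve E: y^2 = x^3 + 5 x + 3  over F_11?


Check whether y^2 = x^3 + 5 x + 3 (mod 11) for (x, y) = (9, 6).
LHS: y^2 = 6^2 mod 11 = 3
RHS: x^3 + 5 x + 3 = 9^3 + 5*9 + 3 mod 11 = 7
LHS != RHS

No, not on the curve


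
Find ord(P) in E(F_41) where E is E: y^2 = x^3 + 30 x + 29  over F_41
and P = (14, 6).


Compute successive multiples of P until we hit O:
  1P = (14, 6)
  2P = (31, 0)
  3P = (14, 35)
  4P = O

ord(P) = 4


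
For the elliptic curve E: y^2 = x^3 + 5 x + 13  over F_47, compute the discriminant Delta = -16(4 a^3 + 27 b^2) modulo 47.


4 a^3 + 27 b^2 = 4*5^3 + 27*13^2 = 500 + 4563 = 5063
Delta = -16 * (5063) = -81008
Delta mod 47 = 20

Delta = 20 (mod 47)


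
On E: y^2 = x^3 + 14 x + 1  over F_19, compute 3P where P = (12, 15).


k = 3 = 11_2 (binary, LSB first: 11)
Double-and-add from P = (12, 15):
  bit 0 = 1: acc = O + (12, 15) = (12, 15)
  bit 1 = 1: acc = (12, 15) + (12, 4) = O

3P = O


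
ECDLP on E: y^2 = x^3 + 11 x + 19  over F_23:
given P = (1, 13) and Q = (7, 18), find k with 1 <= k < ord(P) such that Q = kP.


Enumerate multiples of P until we hit Q = (7, 18):
  1P = (1, 13)
  2P = (7, 5)
  3P = (4, 14)
  4P = (13, 6)
  5P = (21, 14)
  6P = (19, 16)
  7P = (19, 7)
  8P = (21, 9)
  9P = (13, 17)
  10P = (4, 9)
  11P = (7, 18)
Match found at i = 11.

k = 11


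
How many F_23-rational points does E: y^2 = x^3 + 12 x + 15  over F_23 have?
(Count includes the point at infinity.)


For each x in F_23, count y with y^2 = x^3 + 12 x + 15 mod 23:
  x = 2: RHS = 1, y in [1, 22]  -> 2 point(s)
  x = 3: RHS = 9, y in [3, 20]  -> 2 point(s)
  x = 4: RHS = 12, y in [9, 14]  -> 2 point(s)
  x = 5: RHS = 16, y in [4, 19]  -> 2 point(s)
  x = 6: RHS = 4, y in [2, 21]  -> 2 point(s)
  x = 8: RHS = 2, y in [5, 18]  -> 2 point(s)
  x = 9: RHS = 1, y in [1, 22]  -> 2 point(s)
  x = 10: RHS = 8, y in [10, 13]  -> 2 point(s)
  x = 11: RHS = 6, y in [11, 12]  -> 2 point(s)
  x = 12: RHS = 1, y in [1, 22]  -> 2 point(s)
  x = 14: RHS = 6, y in [11, 12]  -> 2 point(s)
  x = 16: RHS = 2, y in [5, 18]  -> 2 point(s)
  x = 17: RHS = 3, y in [7, 16]  -> 2 point(s)
  x = 19: RHS = 18, y in [8, 15]  -> 2 point(s)
  x = 21: RHS = 6, y in [11, 12]  -> 2 point(s)
  x = 22: RHS = 2, y in [5, 18]  -> 2 point(s)
Affine points: 32. Add the point at infinity: total = 33.

#E(F_23) = 33


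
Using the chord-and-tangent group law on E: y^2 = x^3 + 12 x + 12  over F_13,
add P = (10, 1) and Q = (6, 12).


P != Q, so use the chord formula.
s = (y2 - y1) / (x2 - x1) = (11) / (9) mod 13 = 7
x3 = s^2 - x1 - x2 mod 13 = 7^2 - 10 - 6 = 7
y3 = s (x1 - x3) - y1 mod 13 = 7 * (10 - 7) - 1 = 7

P + Q = (7, 7)


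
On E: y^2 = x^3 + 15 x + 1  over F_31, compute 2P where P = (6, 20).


Doubling: s = (3 x1^2 + a) / (2 y1)
s = (3*6^2 + 15) / (2*20) mod 31 = 24
x3 = s^2 - 2 x1 mod 31 = 24^2 - 2*6 = 6
y3 = s (x1 - x3) - y1 mod 31 = 24 * (6 - 6) - 20 = 11

2P = (6, 11)


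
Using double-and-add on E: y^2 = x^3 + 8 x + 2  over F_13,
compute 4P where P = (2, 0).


k = 4 = 100_2 (binary, LSB first: 001)
Double-and-add from P = (2, 0):
  bit 0 = 0: acc unchanged = O
  bit 1 = 0: acc unchanged = O
  bit 2 = 1: acc = O + O = O

4P = O


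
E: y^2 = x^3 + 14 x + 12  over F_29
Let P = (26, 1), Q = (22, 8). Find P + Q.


P != Q, so use the chord formula.
s = (y2 - y1) / (x2 - x1) = (7) / (25) mod 29 = 20
x3 = s^2 - x1 - x2 mod 29 = 20^2 - 26 - 22 = 4
y3 = s (x1 - x3) - y1 mod 29 = 20 * (26 - 4) - 1 = 4

P + Q = (4, 4)


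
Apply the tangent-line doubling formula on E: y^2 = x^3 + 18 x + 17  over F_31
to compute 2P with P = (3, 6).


Doubling: s = (3 x1^2 + a) / (2 y1)
s = (3*3^2 + 18) / (2*6) mod 31 = 27
x3 = s^2 - 2 x1 mod 31 = 27^2 - 2*3 = 10
y3 = s (x1 - x3) - y1 mod 31 = 27 * (3 - 10) - 6 = 22

2P = (10, 22)


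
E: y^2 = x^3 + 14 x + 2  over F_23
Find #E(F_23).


For each x in F_23, count y with y^2 = x^3 + 14 x + 2 mod 23:
  x = 0: RHS = 2, y in [5, 18]  -> 2 point(s)
  x = 3: RHS = 2, y in [5, 18]  -> 2 point(s)
  x = 5: RHS = 13, y in [6, 17]  -> 2 point(s)
  x = 6: RHS = 3, y in [7, 16]  -> 2 point(s)
  x = 7: RHS = 6, y in [11, 12]  -> 2 point(s)
  x = 9: RHS = 6, y in [11, 12]  -> 2 point(s)
  x = 12: RHS = 12, y in [9, 14]  -> 2 point(s)
  x = 13: RHS = 12, y in [9, 14]  -> 2 point(s)
  x = 17: RHS = 1, y in [1, 22]  -> 2 point(s)
  x = 20: RHS = 2, y in [5, 18]  -> 2 point(s)
  x = 21: RHS = 12, y in [9, 14]  -> 2 point(s)
Affine points: 22. Add the point at infinity: total = 23.

#E(F_23) = 23


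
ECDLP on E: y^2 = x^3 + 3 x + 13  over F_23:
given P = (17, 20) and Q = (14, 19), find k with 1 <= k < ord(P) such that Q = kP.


Enumerate multiples of P until we hit Q = (14, 19):
  1P = (17, 20)
  2P = (15, 12)
  3P = (7, 20)
  4P = (22, 3)
  5P = (2, 21)
  6P = (13, 15)
  7P = (19, 12)
  8P = (3, 16)
  9P = (12, 11)
  10P = (0, 6)
  11P = (14, 19)
Match found at i = 11.

k = 11


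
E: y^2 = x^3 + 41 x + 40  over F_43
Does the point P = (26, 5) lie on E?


Check whether y^2 = x^3 + 41 x + 40 (mod 43) for (x, y) = (26, 5).
LHS: y^2 = 5^2 mod 43 = 25
RHS: x^3 + 41 x + 40 = 26^3 + 41*26 + 40 mod 43 = 20
LHS != RHS

No, not on the curve


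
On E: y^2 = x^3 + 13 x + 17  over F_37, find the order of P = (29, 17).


Compute successive multiples of P until we hit O:
  1P = (29, 17)
  2P = (7, 9)
  3P = (10, 0)
  4P = (7, 28)
  5P = (29, 20)
  6P = O

ord(P) = 6


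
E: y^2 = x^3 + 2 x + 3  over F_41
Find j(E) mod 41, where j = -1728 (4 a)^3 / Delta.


Delta = -16(4 a^3 + 27 b^2) mod 41 = 28
-1728 * (4 a)^3 = -1728 * (4*2)^3 mod 41 = 3
j = 3 * 28^(-1) mod 41 = 25

j = 25 (mod 41)


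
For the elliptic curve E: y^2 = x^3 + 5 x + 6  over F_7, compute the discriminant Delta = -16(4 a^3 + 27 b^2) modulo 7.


4 a^3 + 27 b^2 = 4*5^3 + 27*6^2 = 500 + 972 = 1472
Delta = -16 * (1472) = -23552
Delta mod 7 = 3

Delta = 3 (mod 7)


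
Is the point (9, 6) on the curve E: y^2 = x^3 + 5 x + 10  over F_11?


Check whether y^2 = x^3 + 5 x + 10 (mod 11) for (x, y) = (9, 6).
LHS: y^2 = 6^2 mod 11 = 3
RHS: x^3 + 5 x + 10 = 9^3 + 5*9 + 10 mod 11 = 3
LHS = RHS

Yes, on the curve


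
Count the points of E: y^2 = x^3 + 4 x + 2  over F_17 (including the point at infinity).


For each x in F_17, count y with y^2 = x^3 + 4 x + 2 mod 17:
  x = 0: RHS = 2, y in [6, 11]  -> 2 point(s)
  x = 2: RHS = 1, y in [1, 16]  -> 2 point(s)
  x = 6: RHS = 4, y in [2, 15]  -> 2 point(s)
  x = 7: RHS = 16, y in [4, 13]  -> 2 point(s)
  x = 8: RHS = 2, y in [6, 11]  -> 2 point(s)
  x = 9: RHS = 2, y in [6, 11]  -> 2 point(s)
  x = 11: RHS = 0, y in [0]  -> 1 point(s)
Affine points: 13. Add the point at infinity: total = 14.

#E(F_17) = 14


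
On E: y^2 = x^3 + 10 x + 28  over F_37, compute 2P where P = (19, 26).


Doubling: s = (3 x1^2 + a) / (2 y1)
s = (3*19^2 + 10) / (2*26) mod 37 = 26
x3 = s^2 - 2 x1 mod 37 = 26^2 - 2*19 = 9
y3 = s (x1 - x3) - y1 mod 37 = 26 * (19 - 9) - 26 = 12

2P = (9, 12)


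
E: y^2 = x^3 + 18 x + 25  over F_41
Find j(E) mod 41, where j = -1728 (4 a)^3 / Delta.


Delta = -16(4 a^3 + 27 b^2) mod 41 = 1
-1728 * (4 a)^3 = -1728 * (4*18)^3 mod 41 = 14
j = 14 * 1^(-1) mod 41 = 14

j = 14 (mod 41)


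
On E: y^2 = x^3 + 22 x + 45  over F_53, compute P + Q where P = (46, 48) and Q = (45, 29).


P != Q, so use the chord formula.
s = (y2 - y1) / (x2 - x1) = (34) / (52) mod 53 = 19
x3 = s^2 - x1 - x2 mod 53 = 19^2 - 46 - 45 = 5
y3 = s (x1 - x3) - y1 mod 53 = 19 * (46 - 5) - 48 = 42

P + Q = (5, 42)


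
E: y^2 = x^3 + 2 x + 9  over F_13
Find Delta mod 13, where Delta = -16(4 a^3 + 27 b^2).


4 a^3 + 27 b^2 = 4*2^3 + 27*9^2 = 32 + 2187 = 2219
Delta = -16 * (2219) = -35504
Delta mod 13 = 12

Delta = 12 (mod 13)


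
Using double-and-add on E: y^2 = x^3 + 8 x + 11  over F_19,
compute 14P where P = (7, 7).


k = 14 = 1110_2 (binary, LSB first: 0111)
Double-and-add from P = (7, 7):
  bit 0 = 0: acc unchanged = O
  bit 1 = 1: acc = O + (16, 6) = (16, 6)
  bit 2 = 1: acc = (16, 6) + (12, 12) = (17, 5)
  bit 3 = 1: acc = (17, 5) + (6, 3) = (2, 15)

14P = (2, 15)


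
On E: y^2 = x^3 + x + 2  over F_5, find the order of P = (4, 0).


Compute successive multiples of P until we hit O:
  1P = (4, 0)
  2P = O

ord(P) = 2


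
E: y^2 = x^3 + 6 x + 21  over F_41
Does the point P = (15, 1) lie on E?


Check whether y^2 = x^3 + 6 x + 21 (mod 41) for (x, y) = (15, 1).
LHS: y^2 = 1^2 mod 41 = 1
RHS: x^3 + 6 x + 21 = 15^3 + 6*15 + 21 mod 41 = 1
LHS = RHS

Yes, on the curve


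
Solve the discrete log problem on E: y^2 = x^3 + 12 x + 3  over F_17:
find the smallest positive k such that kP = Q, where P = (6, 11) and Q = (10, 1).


Enumerate multiples of P until we hit Q = (10, 1):
  1P = (6, 11)
  2P = (3, 10)
  3P = (10, 16)
  4P = (10, 1)
Match found at i = 4.

k = 4


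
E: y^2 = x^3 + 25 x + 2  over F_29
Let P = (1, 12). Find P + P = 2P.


Doubling: s = (3 x1^2 + a) / (2 y1)
s = (3*1^2 + 25) / (2*12) mod 29 = 6
x3 = s^2 - 2 x1 mod 29 = 6^2 - 2*1 = 5
y3 = s (x1 - x3) - y1 mod 29 = 6 * (1 - 5) - 12 = 22

2P = (5, 22)


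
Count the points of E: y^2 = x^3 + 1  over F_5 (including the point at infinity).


For each x in F_5, count y with y^2 = x^3 + 0 x + 1 mod 5:
  x = 0: RHS = 1, y in [1, 4]  -> 2 point(s)
  x = 2: RHS = 4, y in [2, 3]  -> 2 point(s)
  x = 4: RHS = 0, y in [0]  -> 1 point(s)
Affine points: 5. Add the point at infinity: total = 6.

#E(F_5) = 6


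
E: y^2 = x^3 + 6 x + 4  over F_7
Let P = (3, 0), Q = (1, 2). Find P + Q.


P != Q, so use the chord formula.
s = (y2 - y1) / (x2 - x1) = (2) / (5) mod 7 = 6
x3 = s^2 - x1 - x2 mod 7 = 6^2 - 3 - 1 = 4
y3 = s (x1 - x3) - y1 mod 7 = 6 * (3 - 4) - 0 = 1

P + Q = (4, 1)


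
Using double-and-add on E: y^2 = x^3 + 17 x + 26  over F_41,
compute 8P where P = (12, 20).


k = 8 = 1000_2 (binary, LSB first: 0001)
Double-and-add from P = (12, 20):
  bit 0 = 0: acc unchanged = O
  bit 1 = 0: acc unchanged = O
  bit 2 = 0: acc unchanged = O
  bit 3 = 1: acc = O + (12, 21) = (12, 21)

8P = (12, 21)


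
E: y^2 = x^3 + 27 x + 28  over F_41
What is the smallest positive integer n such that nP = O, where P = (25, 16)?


Compute successive multiples of P until we hit O:
  1P = (25, 16)
  2P = (22, 6)
  3P = (37, 26)
  4P = (15, 6)
  5P = (2, 7)
  6P = (4, 35)
  7P = (21, 37)
  8P = (20, 9)
  ... (continuing to 42P)
  42P = O

ord(P) = 42


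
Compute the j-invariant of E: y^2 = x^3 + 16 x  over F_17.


Delta = -16(4 a^3 + 27 b^2) mod 17 = 13
-1728 * (4 a)^3 = -1728 * (4*16)^3 mod 17 = 7
j = 7 * 13^(-1) mod 17 = 11

j = 11 (mod 17)


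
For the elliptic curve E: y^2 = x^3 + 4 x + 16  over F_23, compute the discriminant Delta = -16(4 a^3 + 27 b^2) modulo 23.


4 a^3 + 27 b^2 = 4*4^3 + 27*16^2 = 256 + 6912 = 7168
Delta = -16 * (7168) = -114688
Delta mod 23 = 13

Delta = 13 (mod 23)


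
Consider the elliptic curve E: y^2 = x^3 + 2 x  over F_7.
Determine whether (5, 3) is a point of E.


Check whether y^2 = x^3 + 2 x + 0 (mod 7) for (x, y) = (5, 3).
LHS: y^2 = 3^2 mod 7 = 2
RHS: x^3 + 2 x + 0 = 5^3 + 2*5 + 0 mod 7 = 2
LHS = RHS

Yes, on the curve


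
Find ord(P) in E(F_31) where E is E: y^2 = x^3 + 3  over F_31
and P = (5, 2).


Compute successive multiples of P until we hit O:
  1P = (5, 2)
  2P = (18, 10)
  3P = (17, 24)
  4P = (27, 30)
  5P = (6, 8)
  6P = (25, 2)
  7P = (1, 29)
  8P = (26, 8)
  ... (continuing to 43P)
  43P = O

ord(P) = 43


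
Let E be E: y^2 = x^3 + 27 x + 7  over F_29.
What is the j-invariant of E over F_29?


Delta = -16(4 a^3 + 27 b^2) mod 29 = 21
-1728 * (4 a)^3 = -1728 * (4*27)^3 mod 29 = 4
j = 4 * 21^(-1) mod 29 = 14

j = 14 (mod 29)


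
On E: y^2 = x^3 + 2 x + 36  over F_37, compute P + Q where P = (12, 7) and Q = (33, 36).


P != Q, so use the chord formula.
s = (y2 - y1) / (x2 - x1) = (29) / (21) mod 37 = 19
x3 = s^2 - x1 - x2 mod 37 = 19^2 - 12 - 33 = 20
y3 = s (x1 - x3) - y1 mod 37 = 19 * (12 - 20) - 7 = 26

P + Q = (20, 26)


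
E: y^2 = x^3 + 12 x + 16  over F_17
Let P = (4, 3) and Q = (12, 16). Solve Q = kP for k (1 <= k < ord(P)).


Enumerate multiples of P until we hit Q = (12, 16):
  1P = (4, 3)
  2P = (7, 1)
  3P = (14, 15)
  4P = (12, 1)
  5P = (0, 13)
  6P = (15, 16)
  7P = (6, 7)
  8P = (11, 0)
  9P = (6, 10)
  10P = (15, 1)
  11P = (0, 4)
  12P = (12, 16)
Match found at i = 12.

k = 12


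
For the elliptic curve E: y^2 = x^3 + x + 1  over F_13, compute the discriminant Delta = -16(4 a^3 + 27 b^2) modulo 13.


4 a^3 + 27 b^2 = 4*1^3 + 27*1^2 = 4 + 27 = 31
Delta = -16 * (31) = -496
Delta mod 13 = 11

Delta = 11 (mod 13)


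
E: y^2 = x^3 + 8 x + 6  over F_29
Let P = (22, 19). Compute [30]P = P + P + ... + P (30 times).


k = 30 = 11110_2 (binary, LSB first: 01111)
Double-and-add from P = (22, 19):
  bit 0 = 0: acc unchanged = O
  bit 1 = 1: acc = O + (7, 17) = (7, 17)
  bit 2 = 1: acc = (7, 17) + (19, 17) = (3, 12)
  bit 3 = 1: acc = (3, 12) + (26, 10) = (13, 4)
  bit 4 = 1: acc = (13, 4) + (0, 21) = (22, 10)

30P = (22, 10)


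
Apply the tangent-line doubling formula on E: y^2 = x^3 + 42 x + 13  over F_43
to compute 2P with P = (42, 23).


Doubling: s = (3 x1^2 + a) / (2 y1)
s = (3*42^2 + 42) / (2*23) mod 43 = 15
x3 = s^2 - 2 x1 mod 43 = 15^2 - 2*42 = 12
y3 = s (x1 - x3) - y1 mod 43 = 15 * (42 - 12) - 23 = 40

2P = (12, 40)


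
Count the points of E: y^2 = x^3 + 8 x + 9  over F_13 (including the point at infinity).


For each x in F_13, count y with y^2 = x^3 + 8 x + 9 mod 13:
  x = 0: RHS = 9, y in [3, 10]  -> 2 point(s)
  x = 4: RHS = 1, y in [1, 12]  -> 2 point(s)
  x = 6: RHS = 0, y in [0]  -> 1 point(s)
  x = 8: RHS = 0, y in [0]  -> 1 point(s)
  x = 9: RHS = 4, y in [2, 11]  -> 2 point(s)
  x = 10: RHS = 10, y in [6, 7]  -> 2 point(s)
  x = 12: RHS = 0, y in [0]  -> 1 point(s)
Affine points: 11. Add the point at infinity: total = 12.

#E(F_13) = 12


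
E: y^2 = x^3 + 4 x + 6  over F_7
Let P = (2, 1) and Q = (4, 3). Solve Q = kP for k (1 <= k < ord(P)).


Enumerate multiples of P until we hit Q = (4, 3):
  1P = (2, 1)
  2P = (4, 4)
  3P = (5, 5)
  4P = (1, 5)
  5P = (6, 1)
  6P = (6, 6)
  7P = (1, 2)
  8P = (5, 2)
  9P = (4, 3)
Match found at i = 9.

k = 9


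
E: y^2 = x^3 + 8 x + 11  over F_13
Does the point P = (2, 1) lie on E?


Check whether y^2 = x^3 + 8 x + 11 (mod 13) for (x, y) = (2, 1).
LHS: y^2 = 1^2 mod 13 = 1
RHS: x^3 + 8 x + 11 = 2^3 + 8*2 + 11 mod 13 = 9
LHS != RHS

No, not on the curve


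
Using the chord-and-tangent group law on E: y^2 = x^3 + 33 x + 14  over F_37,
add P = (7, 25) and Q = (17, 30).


P != Q, so use the chord formula.
s = (y2 - y1) / (x2 - x1) = (5) / (10) mod 37 = 19
x3 = s^2 - x1 - x2 mod 37 = 19^2 - 7 - 17 = 4
y3 = s (x1 - x3) - y1 mod 37 = 19 * (7 - 4) - 25 = 32

P + Q = (4, 32)


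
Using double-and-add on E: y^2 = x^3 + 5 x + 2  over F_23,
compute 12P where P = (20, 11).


k = 12 = 1100_2 (binary, LSB first: 0011)
Double-and-add from P = (20, 11):
  bit 0 = 0: acc unchanged = O
  bit 1 = 0: acc unchanged = O
  bit 2 = 1: acc = O + (11, 13) = (11, 13)
  bit 3 = 1: acc = (11, 13) + (1, 10) = (15, 18)

12P = (15, 18)


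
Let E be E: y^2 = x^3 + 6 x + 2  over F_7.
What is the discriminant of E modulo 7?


4 a^3 + 27 b^2 = 4*6^3 + 27*2^2 = 864 + 108 = 972
Delta = -16 * (972) = -15552
Delta mod 7 = 2

Delta = 2 (mod 7)


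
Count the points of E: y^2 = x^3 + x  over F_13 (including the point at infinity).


For each x in F_13, count y with y^2 = x^3 + 1 x + 0 mod 13:
  x = 0: RHS = 0, y in [0]  -> 1 point(s)
  x = 2: RHS = 10, y in [6, 7]  -> 2 point(s)
  x = 3: RHS = 4, y in [2, 11]  -> 2 point(s)
  x = 4: RHS = 3, y in [4, 9]  -> 2 point(s)
  x = 5: RHS = 0, y in [0]  -> 1 point(s)
  x = 6: RHS = 1, y in [1, 12]  -> 2 point(s)
  x = 7: RHS = 12, y in [5, 8]  -> 2 point(s)
  x = 8: RHS = 0, y in [0]  -> 1 point(s)
  x = 9: RHS = 10, y in [6, 7]  -> 2 point(s)
  x = 10: RHS = 9, y in [3, 10]  -> 2 point(s)
  x = 11: RHS = 3, y in [4, 9]  -> 2 point(s)
Affine points: 19. Add the point at infinity: total = 20.

#E(F_13) = 20


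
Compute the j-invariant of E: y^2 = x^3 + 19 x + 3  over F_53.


Delta = -16(4 a^3 + 27 b^2) mod 53 = 4
-1728 * (4 a)^3 = -1728 * (4*19)^3 mod 53 = 47
j = 47 * 4^(-1) mod 53 = 25

j = 25 (mod 53)


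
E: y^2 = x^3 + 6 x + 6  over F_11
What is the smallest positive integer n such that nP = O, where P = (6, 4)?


Compute successive multiples of P until we hit O:
  1P = (6, 4)
  2P = (2, 9)
  3P = (8, 4)
  4P = (8, 7)
  5P = (2, 2)
  6P = (6, 7)
  7P = O

ord(P) = 7


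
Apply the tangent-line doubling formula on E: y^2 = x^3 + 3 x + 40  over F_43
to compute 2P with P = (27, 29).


Doubling: s = (3 x1^2 + a) / (2 y1)
s = (3*27^2 + 3) / (2*29) mod 43 = 17
x3 = s^2 - 2 x1 mod 43 = 17^2 - 2*27 = 20
y3 = s (x1 - x3) - y1 mod 43 = 17 * (27 - 20) - 29 = 4

2P = (20, 4)


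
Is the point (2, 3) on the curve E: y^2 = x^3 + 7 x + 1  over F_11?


Check whether y^2 = x^3 + 7 x + 1 (mod 11) for (x, y) = (2, 3).
LHS: y^2 = 3^2 mod 11 = 9
RHS: x^3 + 7 x + 1 = 2^3 + 7*2 + 1 mod 11 = 1
LHS != RHS

No, not on the curve


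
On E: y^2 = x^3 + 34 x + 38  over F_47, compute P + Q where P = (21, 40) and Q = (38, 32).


P != Q, so use the chord formula.
s = (y2 - y1) / (x2 - x1) = (39) / (17) mod 47 = 41
x3 = s^2 - x1 - x2 mod 47 = 41^2 - 21 - 38 = 24
y3 = s (x1 - x3) - y1 mod 47 = 41 * (21 - 24) - 40 = 25

P + Q = (24, 25)


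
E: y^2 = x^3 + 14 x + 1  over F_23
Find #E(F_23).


For each x in F_23, count y with y^2 = x^3 + 14 x + 1 mod 23:
  x = 0: RHS = 1, y in [1, 22]  -> 2 point(s)
  x = 1: RHS = 16, y in [4, 19]  -> 2 point(s)
  x = 3: RHS = 1, y in [1, 22]  -> 2 point(s)
  x = 4: RHS = 6, y in [11, 12]  -> 2 point(s)
  x = 5: RHS = 12, y in [9, 14]  -> 2 point(s)
  x = 6: RHS = 2, y in [5, 18]  -> 2 point(s)
  x = 8: RHS = 4, y in [2, 21]  -> 2 point(s)
  x = 17: RHS = 0, y in [0]  -> 1 point(s)
  x = 18: RHS = 13, y in [6, 17]  -> 2 point(s)
  x = 20: RHS = 1, y in [1, 22]  -> 2 point(s)
  x = 22: RHS = 9, y in [3, 20]  -> 2 point(s)
Affine points: 21. Add the point at infinity: total = 22.

#E(F_23) = 22


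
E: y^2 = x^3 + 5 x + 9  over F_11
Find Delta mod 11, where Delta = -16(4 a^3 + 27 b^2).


4 a^3 + 27 b^2 = 4*5^3 + 27*9^2 = 500 + 2187 = 2687
Delta = -16 * (2687) = -42992
Delta mod 11 = 7

Delta = 7 (mod 11)


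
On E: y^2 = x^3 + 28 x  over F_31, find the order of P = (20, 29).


Compute successive multiples of P until we hit O:
  1P = (20, 29)
  2P = (0, 0)
  3P = (20, 2)
  4P = O

ord(P) = 4


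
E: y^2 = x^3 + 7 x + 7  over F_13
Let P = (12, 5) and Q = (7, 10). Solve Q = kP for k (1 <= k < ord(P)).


Enumerate multiples of P until we hit Q = (7, 10):
  1P = (12, 5)
  2P = (3, 4)
  3P = (7, 10)
Match found at i = 3.

k = 3


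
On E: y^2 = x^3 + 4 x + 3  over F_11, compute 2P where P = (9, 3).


Doubling: s = (3 x1^2 + a) / (2 y1)
s = (3*9^2 + 4) / (2*3) mod 11 = 10
x3 = s^2 - 2 x1 mod 11 = 10^2 - 2*9 = 5
y3 = s (x1 - x3) - y1 mod 11 = 10 * (9 - 5) - 3 = 4

2P = (5, 4)


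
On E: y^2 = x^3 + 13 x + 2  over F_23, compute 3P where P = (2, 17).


k = 3 = 11_2 (binary, LSB first: 11)
Double-and-add from P = (2, 17):
  bit 0 = 1: acc = O + (2, 17) = (2, 17)
  bit 1 = 1: acc = (2, 17) + (12, 0) = (2, 6)

3P = (2, 6)


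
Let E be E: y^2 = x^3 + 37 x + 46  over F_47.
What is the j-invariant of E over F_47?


Delta = -16(4 a^3 + 27 b^2) mod 47 = 24
-1728 * (4 a)^3 = -1728 * (4*37)^3 mod 47 = 13
j = 13 * 24^(-1) mod 47 = 26

j = 26 (mod 47)


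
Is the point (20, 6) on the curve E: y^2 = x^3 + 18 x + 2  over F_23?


Check whether y^2 = x^3 + 18 x + 2 (mod 23) for (x, y) = (20, 6).
LHS: y^2 = 6^2 mod 23 = 13
RHS: x^3 + 18 x + 2 = 20^3 + 18*20 + 2 mod 23 = 13
LHS = RHS

Yes, on the curve


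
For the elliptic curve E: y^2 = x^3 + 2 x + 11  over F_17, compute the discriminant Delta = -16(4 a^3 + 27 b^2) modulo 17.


4 a^3 + 27 b^2 = 4*2^3 + 27*11^2 = 32 + 3267 = 3299
Delta = -16 * (3299) = -52784
Delta mod 17 = 1

Delta = 1 (mod 17)


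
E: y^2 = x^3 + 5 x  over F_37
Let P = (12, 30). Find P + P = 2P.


Doubling: s = (3 x1^2 + a) / (2 y1)
s = (3*12^2 + 5) / (2*30) mod 37 = 19
x3 = s^2 - 2 x1 mod 37 = 19^2 - 2*12 = 4
y3 = s (x1 - x3) - y1 mod 37 = 19 * (12 - 4) - 30 = 11

2P = (4, 11)


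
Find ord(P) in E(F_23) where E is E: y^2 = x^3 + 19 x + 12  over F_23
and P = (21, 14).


Compute successive multiples of P until we hit O:
  1P = (21, 14)
  2P = (13, 8)
  3P = (14, 20)
  4P = (0, 14)
  5P = (2, 9)
  6P = (3, 21)
  7P = (12, 17)
  8P = (8, 20)
  ... (continuing to 25P)
  25P = O

ord(P) = 25


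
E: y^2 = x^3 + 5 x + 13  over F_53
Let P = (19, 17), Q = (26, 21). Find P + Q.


P != Q, so use the chord formula.
s = (y2 - y1) / (x2 - x1) = (4) / (7) mod 53 = 46
x3 = s^2 - x1 - x2 mod 53 = 46^2 - 19 - 26 = 4
y3 = s (x1 - x3) - y1 mod 53 = 46 * (19 - 4) - 17 = 37

P + Q = (4, 37)


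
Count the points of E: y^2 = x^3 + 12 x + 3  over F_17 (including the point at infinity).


For each x in F_17, count y with y^2 = x^3 + 12 x + 3 mod 17:
  x = 1: RHS = 16, y in [4, 13]  -> 2 point(s)
  x = 2: RHS = 1, y in [1, 16]  -> 2 point(s)
  x = 3: RHS = 15, y in [7, 10]  -> 2 point(s)
  x = 4: RHS = 13, y in [8, 9]  -> 2 point(s)
  x = 5: RHS = 1, y in [1, 16]  -> 2 point(s)
  x = 6: RHS = 2, y in [6, 11]  -> 2 point(s)
  x = 8: RHS = 16, y in [4, 13]  -> 2 point(s)
  x = 10: RHS = 1, y in [1, 16]  -> 2 point(s)
  x = 11: RHS = 4, y in [2, 15]  -> 2 point(s)
  x = 14: RHS = 8, y in [5, 12]  -> 2 point(s)
Affine points: 20. Add the point at infinity: total = 21.

#E(F_17) = 21


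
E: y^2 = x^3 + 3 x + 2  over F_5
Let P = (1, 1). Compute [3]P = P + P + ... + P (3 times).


k = 3 = 11_2 (binary, LSB first: 11)
Double-and-add from P = (1, 1):
  bit 0 = 1: acc = O + (1, 1) = (1, 1)
  bit 1 = 1: acc = (1, 1) + (2, 1) = (2, 4)

3P = (2, 4)


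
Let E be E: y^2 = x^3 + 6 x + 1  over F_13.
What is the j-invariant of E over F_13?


Delta = -16(4 a^3 + 27 b^2) mod 13 = 5
-1728 * (4 a)^3 = -1728 * (4*6)^3 mod 13 = 5
j = 5 * 5^(-1) mod 13 = 1

j = 1 (mod 13)


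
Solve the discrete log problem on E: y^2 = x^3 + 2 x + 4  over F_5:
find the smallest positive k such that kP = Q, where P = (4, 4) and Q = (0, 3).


Enumerate multiples of P until we hit Q = (0, 3):
  1P = (4, 4)
  2P = (2, 1)
  3P = (0, 2)
  4P = (0, 3)
Match found at i = 4.

k = 4


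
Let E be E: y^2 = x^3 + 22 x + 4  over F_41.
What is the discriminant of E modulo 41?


4 a^3 + 27 b^2 = 4*22^3 + 27*4^2 = 42592 + 432 = 43024
Delta = -16 * (43024) = -688384
Delta mod 41 = 6

Delta = 6 (mod 41)


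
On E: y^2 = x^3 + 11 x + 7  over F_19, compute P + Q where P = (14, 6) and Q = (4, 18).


P != Q, so use the chord formula.
s = (y2 - y1) / (x2 - x1) = (12) / (9) mod 19 = 14
x3 = s^2 - x1 - x2 mod 19 = 14^2 - 14 - 4 = 7
y3 = s (x1 - x3) - y1 mod 19 = 14 * (14 - 7) - 6 = 16

P + Q = (7, 16)


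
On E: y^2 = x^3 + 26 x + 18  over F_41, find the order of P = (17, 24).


Compute successive multiples of P until we hit O:
  1P = (17, 24)
  2P = (12, 34)
  3P = (16, 15)
  4P = (7, 25)
  5P = (33, 35)
  6P = (40, 14)
  7P = (0, 31)
  8P = (28, 36)
  ... (continuing to 26P)
  26P = O

ord(P) = 26


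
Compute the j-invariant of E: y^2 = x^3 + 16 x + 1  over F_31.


Delta = -16(4 a^3 + 27 b^2) mod 31 = 25
-1728 * (4 a)^3 = -1728 * (4*16)^3 mod 31 = 2
j = 2 * 25^(-1) mod 31 = 10

j = 10 (mod 31)


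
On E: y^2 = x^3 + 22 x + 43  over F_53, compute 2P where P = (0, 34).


Doubling: s = (3 x1^2 + a) / (2 y1)
s = (3*0^2 + 22) / (2*34) mod 53 = 5
x3 = s^2 - 2 x1 mod 53 = 5^2 - 2*0 = 25
y3 = s (x1 - x3) - y1 mod 53 = 5 * (0 - 25) - 34 = 0

2P = (25, 0)


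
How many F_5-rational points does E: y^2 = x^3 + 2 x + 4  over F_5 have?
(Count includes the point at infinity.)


For each x in F_5, count y with y^2 = x^3 + 2 x + 4 mod 5:
  x = 0: RHS = 4, y in [2, 3]  -> 2 point(s)
  x = 2: RHS = 1, y in [1, 4]  -> 2 point(s)
  x = 4: RHS = 1, y in [1, 4]  -> 2 point(s)
Affine points: 6. Add the point at infinity: total = 7.

#E(F_5) = 7


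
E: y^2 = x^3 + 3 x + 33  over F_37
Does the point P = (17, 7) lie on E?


Check whether y^2 = x^3 + 3 x + 33 (mod 37) for (x, y) = (17, 7).
LHS: y^2 = 7^2 mod 37 = 12
RHS: x^3 + 3 x + 33 = 17^3 + 3*17 + 33 mod 37 = 2
LHS != RHS

No, not on the curve


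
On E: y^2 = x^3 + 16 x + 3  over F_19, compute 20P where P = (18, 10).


k = 20 = 10100_2 (binary, LSB first: 00101)
Double-and-add from P = (18, 10):
  bit 0 = 0: acc unchanged = O
  bit 1 = 0: acc unchanged = O
  bit 2 = 1: acc = O + (1, 1) = (1, 1)
  bit 3 = 0: acc unchanged = (1, 1)
  bit 4 = 1: acc = (1, 1) + (10, 17) = (6, 7)

20P = (6, 7)
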